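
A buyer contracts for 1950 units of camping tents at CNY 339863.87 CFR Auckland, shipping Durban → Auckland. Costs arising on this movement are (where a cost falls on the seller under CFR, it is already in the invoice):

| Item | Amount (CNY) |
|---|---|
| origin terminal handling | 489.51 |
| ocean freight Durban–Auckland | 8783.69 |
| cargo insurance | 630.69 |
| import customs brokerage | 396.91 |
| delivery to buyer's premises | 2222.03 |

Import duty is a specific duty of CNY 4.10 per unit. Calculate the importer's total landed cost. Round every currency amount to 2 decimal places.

Total landed cost: CNY 351108.50

CFR: the seller pays costs through ocean freight to the destination port, but not insurance.
Already in the invoice (seller's account under CFR): origin terminal, freight — exclude.
CIF value = CFR price + insurance = 339863.87 + 630.69 = 340494.56
Import duty = 1950 × 4.10 = 7995.00
Buyer bears: insurance 630.69 + brokerage 396.91 + delivery 2222.03 + duty 7995.00 = 11244.63
Landed cost = invoice 339863.87 + 11244.63 = 351108.50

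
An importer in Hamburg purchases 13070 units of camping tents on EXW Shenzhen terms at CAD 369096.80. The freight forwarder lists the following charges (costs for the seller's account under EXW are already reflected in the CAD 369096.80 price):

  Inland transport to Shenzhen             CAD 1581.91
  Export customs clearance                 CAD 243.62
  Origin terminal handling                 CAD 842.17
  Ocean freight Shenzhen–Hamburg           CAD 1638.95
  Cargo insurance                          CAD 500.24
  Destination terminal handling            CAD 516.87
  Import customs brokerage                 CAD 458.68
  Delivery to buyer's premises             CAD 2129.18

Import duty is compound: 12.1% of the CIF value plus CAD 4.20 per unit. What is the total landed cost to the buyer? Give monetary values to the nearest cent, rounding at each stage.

Total landed cost: CAD 477144.77

EXW: the seller makes goods available at their premises; the buyer bears all onward costs.
CIF value = EXW price + inland to port + export clearance + origin terminal + freight + insurance = 369096.80 + 1581.91 + 243.62 + 842.17 + 1638.95 + 500.24 = 373903.69
Ad valorem component: 373903.69 × 12.1% = 45242.35
Specific component: 13070 × 4.20 = 54894.00
Import duty = 45242.35 + 54894.00 = 100136.35
Buyer bears: inland to port 1581.91 + export clearance 243.62 + origin terminal 842.17 + freight 1638.95 + insurance 500.24 + destination terminal 516.87 + brokerage 458.68 + delivery 2129.18 + duty 100136.35 = 108047.97
Landed cost = invoice 369096.80 + 108047.97 = 477144.77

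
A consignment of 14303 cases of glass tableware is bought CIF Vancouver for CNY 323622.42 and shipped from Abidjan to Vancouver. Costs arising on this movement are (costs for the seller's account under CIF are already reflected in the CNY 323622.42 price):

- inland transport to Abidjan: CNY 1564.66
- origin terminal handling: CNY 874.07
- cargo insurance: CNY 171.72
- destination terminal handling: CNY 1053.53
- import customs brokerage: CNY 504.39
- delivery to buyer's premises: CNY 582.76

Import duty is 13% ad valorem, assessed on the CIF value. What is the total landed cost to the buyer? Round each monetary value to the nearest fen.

CIF: the seller pays costs through ocean freight and marine insurance to the destination port.
Already in the invoice (seller's account under CIF): inland to port, origin terminal, insurance — exclude.
The CIF price already equals the CIF value: 323622.42
Import duty = 323622.42 × 13% = 42070.91
Buyer bears: destination terminal 1053.53 + brokerage 504.39 + delivery 582.76 + duty 42070.91 = 44211.59
Landed cost = invoice 323622.42 + 44211.59 = 367834.01

Total landed cost: CNY 367834.01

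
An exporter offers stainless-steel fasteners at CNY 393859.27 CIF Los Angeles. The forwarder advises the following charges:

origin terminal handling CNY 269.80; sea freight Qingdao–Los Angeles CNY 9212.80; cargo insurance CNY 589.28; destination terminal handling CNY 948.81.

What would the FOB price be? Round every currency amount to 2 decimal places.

FOB price: CNY 384057.19

Not relevant to the conversion: origin terminal — on the seller under both CIF and FOB; already in the CIF price and stays in the FOB price. destination terminal — on the buyer under both terms; not part of either seller's price.
From CIF to FOB, the seller no longer bears: freight, insurance.
FOB price = 393859.27 − 9212.80 − 589.28 = 384057.19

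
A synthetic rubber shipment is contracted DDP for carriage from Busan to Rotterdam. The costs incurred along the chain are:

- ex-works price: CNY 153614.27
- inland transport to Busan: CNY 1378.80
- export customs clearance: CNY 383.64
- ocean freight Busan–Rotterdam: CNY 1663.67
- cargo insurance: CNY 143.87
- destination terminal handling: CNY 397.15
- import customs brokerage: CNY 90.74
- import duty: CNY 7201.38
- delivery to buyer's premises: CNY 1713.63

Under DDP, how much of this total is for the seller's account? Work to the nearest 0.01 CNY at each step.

DDP: the seller bears all costs including import duty.
Seller's account: goods 153614.27 + inland to port 1378.80 + export clearance 383.64 + freight 1663.67 + insurance 143.87 + destination terminal 397.15 + brokerage 90.74 + duty 7201.38 + delivery 1713.63 = 166587.15
Buyer's account: 0.00

Seller's account: CNY 166587.15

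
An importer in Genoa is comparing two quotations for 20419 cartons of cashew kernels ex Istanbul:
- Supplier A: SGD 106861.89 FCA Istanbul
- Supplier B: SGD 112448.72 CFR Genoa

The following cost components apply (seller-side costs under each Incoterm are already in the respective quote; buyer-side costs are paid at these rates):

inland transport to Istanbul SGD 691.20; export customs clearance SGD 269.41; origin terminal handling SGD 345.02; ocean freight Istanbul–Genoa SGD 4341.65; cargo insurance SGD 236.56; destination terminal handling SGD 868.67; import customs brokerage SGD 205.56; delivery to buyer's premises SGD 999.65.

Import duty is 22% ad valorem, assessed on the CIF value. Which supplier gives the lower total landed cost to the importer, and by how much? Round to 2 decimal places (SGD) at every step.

Supplier A (FCA):
CIF value = FCA price + origin terminal + freight + insurance = 106861.89 + 345.02 + 4341.65 + 236.56 = 111785.12
Import duty = 111785.12 × 22% = 24592.73
Buyer bears (A): 345.02 + 4341.65 + 236.56 + 868.67 + 205.56 + 999.65 = 6997.11
Landed cost (A) = invoice 106861.89 + 6997.11 + duty 24592.73 = 138451.73
Supplier B (CFR):
CIF value = CFR price + insurance = 112448.72 + 236.56 = 112685.28
Import duty = 112685.28 × 22% = 24790.76
Buyer bears (B): 236.56 + 868.67 + 205.56 + 999.65 = 2310.44
Landed cost (B) = invoice 112448.72 + 2310.44 + duty 24790.76 = 139549.92
Difference = |138451.73 − 139549.92| = 1098.19

Supplier A is cheaper by SGD 1098.19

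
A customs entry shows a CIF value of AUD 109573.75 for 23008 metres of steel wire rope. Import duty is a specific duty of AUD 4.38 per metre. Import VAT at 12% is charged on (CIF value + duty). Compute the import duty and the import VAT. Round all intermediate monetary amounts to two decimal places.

Import duty: AUD 100775.04; import VAT: AUD 25241.85

Import duty = 23008 × 4.38 = 100775.04
VAT base = CIF + duty = 109573.75 + 100775.04 = 210348.79
Import VAT = 210348.79 × 12% = 25241.85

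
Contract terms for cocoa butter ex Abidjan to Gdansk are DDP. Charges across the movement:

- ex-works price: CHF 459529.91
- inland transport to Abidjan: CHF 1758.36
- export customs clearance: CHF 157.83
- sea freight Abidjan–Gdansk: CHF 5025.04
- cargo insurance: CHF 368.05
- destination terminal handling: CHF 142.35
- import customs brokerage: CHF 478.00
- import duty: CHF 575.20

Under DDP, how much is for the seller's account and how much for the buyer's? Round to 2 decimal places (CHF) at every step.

DDP: the seller bears all costs including import duty.
Seller's account: goods 459529.91 + inland to port 1758.36 + export clearance 157.83 + freight 5025.04 + insurance 368.05 + destination terminal 142.35 + brokerage 478.00 + duty 575.20 = 468034.74
Buyer's account: 0.00

Seller: CHF 468034.74; buyer: CHF 0.00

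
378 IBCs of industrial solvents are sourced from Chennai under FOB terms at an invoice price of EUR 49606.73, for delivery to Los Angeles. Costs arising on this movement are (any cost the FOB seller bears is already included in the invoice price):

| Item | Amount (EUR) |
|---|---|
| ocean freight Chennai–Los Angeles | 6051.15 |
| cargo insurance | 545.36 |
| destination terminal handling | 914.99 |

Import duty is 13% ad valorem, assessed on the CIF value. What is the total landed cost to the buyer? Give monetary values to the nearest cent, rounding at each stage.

FOB: the seller bears costs until goods are on board at the origin port; the buyer bears freight, insurance and all costs thereafter.
CIF value = FOB price + freight + insurance = 49606.73 + 6051.15 + 545.36 = 56203.24
Import duty = 56203.24 × 13% = 7306.42
Buyer bears: freight 6051.15 + insurance 545.36 + destination terminal 914.99 + duty 7306.42 = 14817.92
Landed cost = invoice 49606.73 + 14817.92 = 64424.65

Total landed cost: EUR 64424.65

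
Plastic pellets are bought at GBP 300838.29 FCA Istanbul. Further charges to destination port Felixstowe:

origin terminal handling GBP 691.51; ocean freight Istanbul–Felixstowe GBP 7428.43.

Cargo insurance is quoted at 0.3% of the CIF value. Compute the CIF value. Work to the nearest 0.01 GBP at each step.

CIF value: GBP 309887.89

Let C be the CIF value. C = FCA price + pre-shipment costs + freight + 0.3% × C
C − 0.3% × C = 300838.29 + 691.51 + 7428.43
0.997 × C = 308958.23
C = 308958.23 / 0.997 = 309887.89
Insurance premium = 0.3% × 309887.89 = 929.66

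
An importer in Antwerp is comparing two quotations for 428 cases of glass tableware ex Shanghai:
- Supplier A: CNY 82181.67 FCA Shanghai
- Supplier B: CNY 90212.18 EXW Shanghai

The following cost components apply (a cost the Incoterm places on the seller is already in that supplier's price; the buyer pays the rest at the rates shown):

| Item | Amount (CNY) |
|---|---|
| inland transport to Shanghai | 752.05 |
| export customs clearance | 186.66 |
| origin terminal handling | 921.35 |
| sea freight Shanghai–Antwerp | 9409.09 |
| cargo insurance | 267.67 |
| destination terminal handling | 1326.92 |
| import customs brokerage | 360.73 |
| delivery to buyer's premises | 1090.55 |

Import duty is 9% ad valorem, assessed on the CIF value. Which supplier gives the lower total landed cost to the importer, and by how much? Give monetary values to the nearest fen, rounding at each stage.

Supplier A is cheaper by CNY 9776.45

Supplier A (FCA):
CIF value = FCA price + origin terminal + freight + insurance = 82181.67 + 921.35 + 9409.09 + 267.67 = 92779.78
Import duty = 92779.78 × 9% = 8350.18
Buyer bears (A): 921.35 + 9409.09 + 267.67 + 1326.92 + 360.73 + 1090.55 = 13376.31
Landed cost (A) = invoice 82181.67 + 13376.31 + duty 8350.18 = 103908.16
Supplier B (EXW):
CIF value = EXW price + inland to port + export clearance + origin terminal + freight + insurance = 90212.18 + 752.05 + 186.66 + 921.35 + 9409.09 + 267.67 = 101749.00
Import duty = 101749.00 × 9% = 9157.41
Buyer bears (B): 752.05 + 186.66 + 921.35 + 9409.09 + 267.67 + 1326.92 + 360.73 + 1090.55 = 14315.02
Landed cost (B) = invoice 90212.18 + 14315.02 + duty 9157.41 = 113684.61
Difference = |103908.16 − 113684.61| = 9776.45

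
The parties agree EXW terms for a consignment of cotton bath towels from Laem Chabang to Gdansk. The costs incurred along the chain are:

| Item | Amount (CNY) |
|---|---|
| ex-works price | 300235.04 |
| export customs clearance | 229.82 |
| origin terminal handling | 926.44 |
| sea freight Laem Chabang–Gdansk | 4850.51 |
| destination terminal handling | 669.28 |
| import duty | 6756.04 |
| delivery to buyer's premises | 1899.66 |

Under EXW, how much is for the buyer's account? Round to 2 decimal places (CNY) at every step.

EXW: the seller makes goods available at their premises; the buyer bears all onward costs.
Seller's account: goods 300235.04 = 300235.04
Buyer's account: export clearance 229.82 + origin terminal 926.44 + freight 4850.51 + destination terminal 669.28 + duty 6756.04 + delivery 1899.66 = 15331.75

Buyer's account: CNY 15331.75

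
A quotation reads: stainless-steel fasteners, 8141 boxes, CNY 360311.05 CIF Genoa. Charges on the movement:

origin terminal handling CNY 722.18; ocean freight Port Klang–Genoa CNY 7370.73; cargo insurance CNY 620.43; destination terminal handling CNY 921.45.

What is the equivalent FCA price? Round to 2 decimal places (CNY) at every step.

FCA price: CNY 351597.71

Not relevant to the conversion: destination terminal — on the buyer under both terms; not part of either seller's price.
From CIF to FCA, the seller no longer bears: origin terminal, freight, insurance.
FCA price = 360311.05 − 722.18 − 7370.73 − 620.43 = 351597.71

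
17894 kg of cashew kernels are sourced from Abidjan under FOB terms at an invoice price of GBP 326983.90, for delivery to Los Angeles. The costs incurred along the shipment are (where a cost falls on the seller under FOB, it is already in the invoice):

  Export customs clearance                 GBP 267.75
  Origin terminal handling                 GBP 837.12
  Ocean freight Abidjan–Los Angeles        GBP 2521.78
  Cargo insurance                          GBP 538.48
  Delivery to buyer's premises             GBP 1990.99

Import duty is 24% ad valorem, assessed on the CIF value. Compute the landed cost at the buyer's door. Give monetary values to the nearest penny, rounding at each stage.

Total landed cost: GBP 411245.75

FOB: the seller bears costs until goods are on board at the origin port; the buyer bears freight, insurance and all costs thereafter.
Already in the invoice (seller's account under FOB): export clearance, origin terminal — exclude.
CIF value = FOB price + freight + insurance = 326983.90 + 2521.78 + 538.48 = 330044.16
Import duty = 330044.16 × 24% = 79210.60
Buyer bears: freight 2521.78 + insurance 538.48 + delivery 1990.99 + duty 79210.60 = 84261.85
Landed cost = invoice 326983.90 + 84261.85 = 411245.75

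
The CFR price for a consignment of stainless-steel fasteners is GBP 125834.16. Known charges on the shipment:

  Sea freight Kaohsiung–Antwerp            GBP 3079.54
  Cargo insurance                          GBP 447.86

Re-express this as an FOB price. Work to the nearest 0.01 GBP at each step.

FOB price: GBP 122754.62

Not relevant to the conversion: insurance — on the buyer under both terms; not part of either seller's price.
From CFR to FOB, the seller no longer bears: freight.
FOB price = 125834.16 − 3079.54 = 122754.62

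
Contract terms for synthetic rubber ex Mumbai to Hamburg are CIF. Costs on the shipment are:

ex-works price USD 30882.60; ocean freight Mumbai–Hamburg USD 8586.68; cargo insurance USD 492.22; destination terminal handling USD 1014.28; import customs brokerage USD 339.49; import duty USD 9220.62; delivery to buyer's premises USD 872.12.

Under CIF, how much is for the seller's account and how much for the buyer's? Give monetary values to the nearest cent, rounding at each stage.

Seller: USD 39961.50; buyer: USD 11446.51

CIF: the seller pays costs through ocean freight and marine insurance to the destination port.
Seller's account: goods 30882.60 + freight 8586.68 + insurance 492.22 = 39961.50
Buyer's account: destination terminal 1014.28 + brokerage 339.49 + duty 9220.62 + delivery 872.12 = 11446.51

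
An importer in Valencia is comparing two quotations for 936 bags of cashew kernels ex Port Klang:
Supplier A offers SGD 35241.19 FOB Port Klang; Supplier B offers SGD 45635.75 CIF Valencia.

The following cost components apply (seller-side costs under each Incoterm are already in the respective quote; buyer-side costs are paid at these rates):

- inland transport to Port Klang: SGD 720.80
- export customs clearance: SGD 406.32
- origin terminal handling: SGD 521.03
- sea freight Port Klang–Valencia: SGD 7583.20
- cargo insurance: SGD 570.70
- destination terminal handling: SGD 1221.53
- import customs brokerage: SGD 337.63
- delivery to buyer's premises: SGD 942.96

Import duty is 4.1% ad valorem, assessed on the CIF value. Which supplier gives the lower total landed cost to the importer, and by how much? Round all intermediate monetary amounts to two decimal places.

Supplier A is cheaper by SGD 2332.53

Supplier A (FOB):
CIF value = FOB price + freight + insurance = 35241.19 + 7583.20 + 570.70 = 43395.09
Import duty = 43395.09 × 4.1% = 1779.20
Buyer bears (A): 7583.20 + 570.70 + 1221.53 + 337.63 + 942.96 = 10656.02
Landed cost (A) = invoice 35241.19 + 10656.02 + duty 1779.20 = 47676.41
Supplier B (CIF):
The CIF price already equals the CIF value: 45635.75
Import duty = 45635.75 × 4.1% = 1871.07
Buyer bears (B): 1221.53 + 337.63 + 942.96 = 2502.12
Landed cost (B) = invoice 45635.75 + 2502.12 + duty 1871.07 = 50008.94
Difference = |47676.41 − 50008.94| = 2332.53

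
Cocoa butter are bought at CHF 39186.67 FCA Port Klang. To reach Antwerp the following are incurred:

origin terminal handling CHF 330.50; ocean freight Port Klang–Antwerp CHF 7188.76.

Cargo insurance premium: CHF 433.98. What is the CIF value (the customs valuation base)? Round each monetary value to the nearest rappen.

CIF value: CHF 47139.91

CIF = FCA price + pre-shipment costs + freight + insurance
CIF = 39186.67 + 330.50 + 7188.76 + 433.98 = 47139.91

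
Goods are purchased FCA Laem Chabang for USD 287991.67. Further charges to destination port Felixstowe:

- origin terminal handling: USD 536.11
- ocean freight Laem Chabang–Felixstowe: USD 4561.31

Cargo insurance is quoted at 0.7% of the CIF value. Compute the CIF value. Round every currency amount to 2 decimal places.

CIF value: USD 295155.18

Let C be the CIF value. C = FCA price + pre-shipment costs + freight + 0.7% × C
C − 0.7% × C = 287991.67 + 536.11 + 4561.31
0.993 × C = 293089.09
C = 293089.09 / 0.993 = 295155.18
Insurance premium = 0.7% × 295155.18 = 2066.09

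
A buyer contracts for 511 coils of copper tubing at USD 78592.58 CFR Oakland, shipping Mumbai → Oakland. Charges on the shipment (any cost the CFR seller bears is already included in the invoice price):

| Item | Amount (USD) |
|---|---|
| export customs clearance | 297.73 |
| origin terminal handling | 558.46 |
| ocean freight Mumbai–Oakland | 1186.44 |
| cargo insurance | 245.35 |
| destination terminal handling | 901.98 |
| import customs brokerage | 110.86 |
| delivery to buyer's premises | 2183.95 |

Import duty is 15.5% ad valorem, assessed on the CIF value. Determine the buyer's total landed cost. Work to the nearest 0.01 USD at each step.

CFR: the seller pays costs through ocean freight to the destination port, but not insurance.
Already in the invoice (seller's account under CFR): export clearance, origin terminal, freight — exclude.
CIF value = CFR price + insurance = 78592.58 + 245.35 = 78837.93
Import duty = 78837.93 × 15.5% = 12219.88
Buyer bears: insurance 245.35 + destination terminal 901.98 + brokerage 110.86 + delivery 2183.95 + duty 12219.88 = 15662.02
Landed cost = invoice 78592.58 + 15662.02 = 94254.60

Total landed cost: USD 94254.60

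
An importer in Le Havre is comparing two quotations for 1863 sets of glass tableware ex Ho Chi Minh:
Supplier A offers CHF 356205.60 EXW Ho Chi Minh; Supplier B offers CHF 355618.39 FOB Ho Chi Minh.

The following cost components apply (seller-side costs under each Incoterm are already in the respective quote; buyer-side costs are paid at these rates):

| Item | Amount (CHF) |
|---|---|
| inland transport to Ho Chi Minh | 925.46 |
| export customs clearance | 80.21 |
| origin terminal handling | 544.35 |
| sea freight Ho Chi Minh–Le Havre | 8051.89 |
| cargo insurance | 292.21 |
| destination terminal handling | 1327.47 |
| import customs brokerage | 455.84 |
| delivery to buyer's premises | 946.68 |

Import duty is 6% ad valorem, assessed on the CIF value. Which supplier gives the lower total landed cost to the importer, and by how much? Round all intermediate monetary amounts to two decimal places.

Supplier B is cheaper by CHF 2265.46

Supplier A (EXW):
CIF value = EXW price + inland to port + export clearance + origin terminal + freight + insurance = 356205.60 + 925.46 + 80.21 + 544.35 + 8051.89 + 292.21 = 366099.72
Import duty = 366099.72 × 6% = 21965.98
Buyer bears (A): 925.46 + 80.21 + 544.35 + 8051.89 + 292.21 + 1327.47 + 455.84 + 946.68 = 12624.11
Landed cost (A) = invoice 356205.60 + 12624.11 + duty 21965.98 = 390795.69
Supplier B (FOB):
CIF value = FOB price + freight + insurance = 355618.39 + 8051.89 + 292.21 = 363962.49
Import duty = 363962.49 × 6% = 21837.75
Buyer bears (B): 8051.89 + 292.21 + 1327.47 + 455.84 + 946.68 = 11074.09
Landed cost (B) = invoice 355618.39 + 11074.09 + duty 21837.75 = 388530.23
Difference = |390795.69 − 388530.23| = 2265.46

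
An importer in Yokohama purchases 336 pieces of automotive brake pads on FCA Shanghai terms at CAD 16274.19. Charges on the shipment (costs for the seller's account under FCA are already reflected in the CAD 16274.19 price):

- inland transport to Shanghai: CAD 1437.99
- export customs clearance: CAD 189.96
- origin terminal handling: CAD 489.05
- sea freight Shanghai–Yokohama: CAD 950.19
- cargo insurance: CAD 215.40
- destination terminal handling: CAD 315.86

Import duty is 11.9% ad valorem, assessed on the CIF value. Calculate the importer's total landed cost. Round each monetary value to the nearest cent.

Total landed cost: CAD 20378.22

FCA: the seller delivers export-cleared goods to the carrier; the buyer bears costs from that point.
Already in the invoice (seller's account under FCA): inland to port, export clearance — exclude.
CIF value = FCA price + origin terminal + freight + insurance = 16274.19 + 489.05 + 950.19 + 215.40 = 17928.83
Import duty = 17928.83 × 11.9% = 2133.53
Buyer bears: origin terminal 489.05 + freight 950.19 + insurance 215.40 + destination terminal 315.86 + duty 2133.53 = 4104.03
Landed cost = invoice 16274.19 + 4104.03 = 20378.22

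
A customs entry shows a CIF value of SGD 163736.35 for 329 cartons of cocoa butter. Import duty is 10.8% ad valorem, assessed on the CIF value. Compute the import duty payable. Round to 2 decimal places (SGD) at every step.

Import duty: SGD 17683.53

Import duty = 163736.35 × 10.8% = 17683.53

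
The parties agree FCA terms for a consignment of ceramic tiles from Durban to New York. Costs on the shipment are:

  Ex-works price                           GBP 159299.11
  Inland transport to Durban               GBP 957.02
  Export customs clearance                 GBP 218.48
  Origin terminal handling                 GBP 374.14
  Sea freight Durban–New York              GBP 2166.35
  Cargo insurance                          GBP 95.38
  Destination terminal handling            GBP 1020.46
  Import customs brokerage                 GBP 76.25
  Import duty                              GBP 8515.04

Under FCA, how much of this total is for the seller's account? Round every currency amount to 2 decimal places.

Seller's account: GBP 160474.61

FCA: the seller delivers export-cleared goods to the carrier; the buyer bears costs from that point.
Seller's account: goods 159299.11 + inland to port 957.02 + export clearance 218.48 = 160474.61
Buyer's account: origin terminal 374.14 + freight 2166.35 + insurance 95.38 + destination terminal 1020.46 + brokerage 76.25 + duty 8515.04 = 12247.62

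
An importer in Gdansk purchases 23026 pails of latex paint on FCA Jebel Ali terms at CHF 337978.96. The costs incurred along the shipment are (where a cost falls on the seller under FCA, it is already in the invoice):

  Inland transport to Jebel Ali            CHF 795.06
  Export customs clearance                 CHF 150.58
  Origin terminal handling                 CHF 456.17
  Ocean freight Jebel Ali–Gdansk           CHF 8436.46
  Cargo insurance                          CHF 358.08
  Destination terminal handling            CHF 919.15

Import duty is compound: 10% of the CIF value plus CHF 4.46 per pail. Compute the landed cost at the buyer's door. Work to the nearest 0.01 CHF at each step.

FCA: the seller delivers export-cleared goods to the carrier; the buyer bears costs from that point.
Already in the invoice (seller's account under FCA): inland to port, export clearance — exclude.
CIF value = FCA price + origin terminal + freight + insurance = 337978.96 + 456.17 + 8436.46 + 358.08 = 347229.67
Ad valorem component: 347229.67 × 10% = 34722.97
Specific component: 23026 × 4.46 = 102695.96
Import duty = 34722.97 + 102695.96 = 137418.93
Buyer bears: origin terminal 456.17 + freight 8436.46 + insurance 358.08 + destination terminal 919.15 + duty 137418.93 = 147588.79
Landed cost = invoice 337978.96 + 147588.79 = 485567.75

Total landed cost: CHF 485567.75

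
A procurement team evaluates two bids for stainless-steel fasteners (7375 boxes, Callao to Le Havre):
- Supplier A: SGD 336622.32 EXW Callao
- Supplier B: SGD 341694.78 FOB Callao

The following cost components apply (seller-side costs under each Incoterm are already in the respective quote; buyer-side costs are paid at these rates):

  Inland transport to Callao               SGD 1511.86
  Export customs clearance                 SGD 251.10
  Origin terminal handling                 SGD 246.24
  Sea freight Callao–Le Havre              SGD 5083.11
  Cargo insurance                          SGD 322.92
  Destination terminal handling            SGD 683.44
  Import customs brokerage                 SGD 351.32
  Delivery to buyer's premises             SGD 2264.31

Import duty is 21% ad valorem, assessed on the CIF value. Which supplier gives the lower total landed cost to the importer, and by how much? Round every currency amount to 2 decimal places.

Supplier A is cheaper by SGD 3706.54

Supplier A (EXW):
CIF value = EXW price + inland to port + export clearance + origin terminal + freight + insurance = 336622.32 + 1511.86 + 251.10 + 246.24 + 5083.11 + 322.92 = 344037.55
Import duty = 344037.55 × 21% = 72247.89
Buyer bears (A): 1511.86 + 251.10 + 246.24 + 5083.11 + 322.92 + 683.44 + 351.32 + 2264.31 = 10714.30
Landed cost (A) = invoice 336622.32 + 10714.30 + duty 72247.89 = 419584.51
Supplier B (FOB):
CIF value = FOB price + freight + insurance = 341694.78 + 5083.11 + 322.92 = 347100.81
Import duty = 347100.81 × 21% = 72891.17
Buyer bears (B): 5083.11 + 322.92 + 683.44 + 351.32 + 2264.31 = 8705.10
Landed cost (B) = invoice 341694.78 + 8705.10 + duty 72891.17 = 423291.05
Difference = |419584.51 − 423291.05| = 3706.54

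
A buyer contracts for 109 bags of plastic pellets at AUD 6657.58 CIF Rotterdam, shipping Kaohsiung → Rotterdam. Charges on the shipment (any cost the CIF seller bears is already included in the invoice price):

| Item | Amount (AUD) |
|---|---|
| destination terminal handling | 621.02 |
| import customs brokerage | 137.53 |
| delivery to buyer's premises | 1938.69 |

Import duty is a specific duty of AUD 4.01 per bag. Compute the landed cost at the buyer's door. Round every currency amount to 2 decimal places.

CIF: the seller pays costs through ocean freight and marine insurance to the destination port.
The CIF price already equals the CIF value: 6657.58
Import duty = 109 × 4.01 = 437.09
Buyer bears: destination terminal 621.02 + brokerage 137.53 + delivery 1938.69 + duty 437.09 = 3134.33
Landed cost = invoice 6657.58 + 3134.33 = 9791.91

Total landed cost: AUD 9791.91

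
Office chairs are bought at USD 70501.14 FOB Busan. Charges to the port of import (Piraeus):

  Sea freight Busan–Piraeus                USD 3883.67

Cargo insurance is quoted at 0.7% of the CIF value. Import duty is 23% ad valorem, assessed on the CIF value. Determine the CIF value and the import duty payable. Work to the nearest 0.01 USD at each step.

CIF value: USD 74909.17; import duty: USD 17229.11

Let C be the CIF value. C = FOB price + freight + 0.7% × C
C − 0.7% × C = 70501.14 + 3883.67
0.993 × C = 74384.81
C = 74384.81 / 0.993 = 74909.17
Insurance premium = 0.7% × 74909.17 = 524.36
Import duty = 74909.17 × 23% = 17229.11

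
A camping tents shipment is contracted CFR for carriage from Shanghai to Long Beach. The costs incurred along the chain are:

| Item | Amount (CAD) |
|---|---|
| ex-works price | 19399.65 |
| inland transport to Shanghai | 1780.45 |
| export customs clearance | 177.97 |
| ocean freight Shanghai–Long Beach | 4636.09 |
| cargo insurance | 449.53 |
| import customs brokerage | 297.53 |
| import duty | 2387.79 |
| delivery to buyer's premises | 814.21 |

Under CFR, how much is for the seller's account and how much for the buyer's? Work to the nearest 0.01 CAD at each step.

CFR: the seller pays costs through ocean freight to the destination port, but not insurance.
Seller's account: goods 19399.65 + inland to port 1780.45 + export clearance 177.97 + freight 4636.09 = 25994.16
Buyer's account: insurance 449.53 + brokerage 297.53 + duty 2387.79 + delivery 814.21 = 3949.06

Seller: CAD 25994.16; buyer: CAD 3949.06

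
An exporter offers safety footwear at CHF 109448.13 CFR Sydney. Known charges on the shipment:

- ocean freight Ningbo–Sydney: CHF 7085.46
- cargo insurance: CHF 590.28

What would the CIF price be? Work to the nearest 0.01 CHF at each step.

Not relevant to the conversion: freight — on the seller under both CFR and CIF; already in the CFR price and stays in the CIF price.
From CFR to CIF, the seller additionally bears: insurance.
CIF price = 109448.13 + 590.28 = 110038.41

CIF price: CHF 110038.41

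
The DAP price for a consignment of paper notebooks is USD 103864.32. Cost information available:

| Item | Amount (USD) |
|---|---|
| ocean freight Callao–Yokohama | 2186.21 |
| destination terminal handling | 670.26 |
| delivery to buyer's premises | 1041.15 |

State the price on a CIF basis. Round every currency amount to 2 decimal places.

Not relevant to the conversion: freight — on the seller under both DAP and CIF; already in the DAP price and stays in the CIF price.
From DAP to CIF, the seller no longer bears: destination terminal, delivery.
CIF price = 103864.32 − 670.26 − 1041.15 = 102152.91

CIF price: USD 102152.91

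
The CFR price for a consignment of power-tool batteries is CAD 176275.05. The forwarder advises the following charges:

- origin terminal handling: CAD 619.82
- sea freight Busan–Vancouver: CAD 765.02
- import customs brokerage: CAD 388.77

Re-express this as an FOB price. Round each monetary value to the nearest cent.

FOB price: CAD 175510.03

Not relevant to the conversion: origin terminal — on the seller under both CFR and FOB; already in the CFR price and stays in the FOB price. brokerage — on the buyer under both terms; not part of either seller's price.
From CFR to FOB, the seller no longer bears: freight.
FOB price = 176275.05 − 765.02 = 175510.03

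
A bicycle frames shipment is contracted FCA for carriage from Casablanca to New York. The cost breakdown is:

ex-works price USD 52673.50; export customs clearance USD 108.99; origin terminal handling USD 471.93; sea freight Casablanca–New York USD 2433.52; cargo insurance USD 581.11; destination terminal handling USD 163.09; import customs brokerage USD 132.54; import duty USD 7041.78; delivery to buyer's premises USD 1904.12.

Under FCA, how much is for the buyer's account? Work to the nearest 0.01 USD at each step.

Buyer's account: USD 12728.09

FCA: the seller delivers export-cleared goods to the carrier; the buyer bears costs from that point.
Seller's account: goods 52673.50 + export clearance 108.99 = 52782.49
Buyer's account: origin terminal 471.93 + freight 2433.52 + insurance 581.11 + destination terminal 163.09 + brokerage 132.54 + duty 7041.78 + delivery 1904.12 = 12728.09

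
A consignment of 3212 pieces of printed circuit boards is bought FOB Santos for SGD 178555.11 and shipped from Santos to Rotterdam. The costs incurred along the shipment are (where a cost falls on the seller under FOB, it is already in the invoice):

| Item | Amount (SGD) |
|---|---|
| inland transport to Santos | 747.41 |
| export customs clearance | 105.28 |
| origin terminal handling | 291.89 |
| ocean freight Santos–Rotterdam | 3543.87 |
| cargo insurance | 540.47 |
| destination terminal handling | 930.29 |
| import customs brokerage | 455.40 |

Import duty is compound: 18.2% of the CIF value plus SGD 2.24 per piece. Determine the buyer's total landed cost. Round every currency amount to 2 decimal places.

Total landed cost: SGD 224460.40

FOB: the seller bears costs until goods are on board at the origin port; the buyer bears freight, insurance and all costs thereafter.
Already in the invoice (seller's account under FOB): inland to port, export clearance, origin terminal — exclude.
CIF value = FOB price + freight + insurance = 178555.11 + 3543.87 + 540.47 = 182639.45
Ad valorem component: 182639.45 × 18.2% = 33240.38
Specific component: 3212 × 2.24 = 7194.88
Import duty = 33240.38 + 7194.88 = 40435.26
Buyer bears: freight 3543.87 + insurance 540.47 + destination terminal 930.29 + brokerage 455.40 + duty 40435.26 = 45905.29
Landed cost = invoice 178555.11 + 45905.29 = 224460.40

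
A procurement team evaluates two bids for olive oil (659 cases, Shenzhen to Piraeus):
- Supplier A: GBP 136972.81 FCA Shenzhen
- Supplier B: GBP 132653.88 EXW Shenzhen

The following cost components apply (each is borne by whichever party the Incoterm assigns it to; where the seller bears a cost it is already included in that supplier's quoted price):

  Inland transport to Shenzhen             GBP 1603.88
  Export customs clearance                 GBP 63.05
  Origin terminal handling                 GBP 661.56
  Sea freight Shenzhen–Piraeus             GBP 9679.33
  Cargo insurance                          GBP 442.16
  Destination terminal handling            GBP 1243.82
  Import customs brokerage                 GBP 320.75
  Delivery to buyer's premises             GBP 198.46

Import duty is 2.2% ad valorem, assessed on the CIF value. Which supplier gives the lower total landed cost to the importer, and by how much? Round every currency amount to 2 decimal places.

Supplier B is cheaper by GBP 2710.35

Supplier A (FCA):
CIF value = FCA price + origin terminal + freight + insurance = 136972.81 + 661.56 + 9679.33 + 442.16 = 147755.86
Import duty = 147755.86 × 2.2% = 3250.63
Buyer bears (A): 661.56 + 9679.33 + 442.16 + 1243.82 + 320.75 + 198.46 = 12546.08
Landed cost (A) = invoice 136972.81 + 12546.08 + duty 3250.63 = 152769.52
Supplier B (EXW):
CIF value = EXW price + inland to port + export clearance + origin terminal + freight + insurance = 132653.88 + 1603.88 + 63.05 + 661.56 + 9679.33 + 442.16 = 145103.86
Import duty = 145103.86 × 2.2% = 3192.28
Buyer bears (B): 1603.88 + 63.05 + 661.56 + 9679.33 + 442.16 + 1243.82 + 320.75 + 198.46 = 14213.01
Landed cost (B) = invoice 132653.88 + 14213.01 + duty 3192.28 = 150059.17
Difference = |152769.52 − 150059.17| = 2710.35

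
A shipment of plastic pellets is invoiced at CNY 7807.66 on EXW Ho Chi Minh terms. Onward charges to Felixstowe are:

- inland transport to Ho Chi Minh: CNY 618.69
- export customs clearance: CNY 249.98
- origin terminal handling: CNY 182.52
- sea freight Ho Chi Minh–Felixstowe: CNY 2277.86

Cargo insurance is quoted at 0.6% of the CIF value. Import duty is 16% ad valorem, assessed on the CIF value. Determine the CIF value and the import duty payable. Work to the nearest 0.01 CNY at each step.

CIF value: CNY 11203.93; import duty: CNY 1792.63

Let C be the CIF value. C = EXW price + pre-shipment costs + freight + 0.6% × C
C − 0.6% × C = 7807.66 + 618.69 + 249.98 + 182.52 + 2277.86
0.994 × C = 11136.71
C = 11136.71 / 0.994 = 11203.93
Insurance premium = 0.6% × 11203.93 = 67.22
Import duty = 11203.93 × 16% = 1792.63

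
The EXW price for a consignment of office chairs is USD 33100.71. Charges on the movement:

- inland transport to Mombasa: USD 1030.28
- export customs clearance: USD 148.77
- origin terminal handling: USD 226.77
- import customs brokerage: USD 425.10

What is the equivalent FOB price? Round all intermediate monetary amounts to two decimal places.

FOB price: USD 34506.53

Not relevant to the conversion: brokerage — on the buyer under both terms; not part of either seller's price.
From EXW to FOB, the seller additionally bears: inland to port, export clearance, origin terminal.
FOB price = 33100.71 + 1030.28 + 148.77 + 226.77 = 34506.53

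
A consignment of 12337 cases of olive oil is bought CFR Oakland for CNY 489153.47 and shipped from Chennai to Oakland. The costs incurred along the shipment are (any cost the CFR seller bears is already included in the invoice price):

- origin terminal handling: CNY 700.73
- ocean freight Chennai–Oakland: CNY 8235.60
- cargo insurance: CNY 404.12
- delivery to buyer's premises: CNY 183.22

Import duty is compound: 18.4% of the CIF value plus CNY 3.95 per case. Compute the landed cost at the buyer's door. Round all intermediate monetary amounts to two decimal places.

Total landed cost: CNY 628550.56

CFR: the seller pays costs through ocean freight to the destination port, but not insurance.
Already in the invoice (seller's account under CFR): origin terminal, freight — exclude.
CIF value = CFR price + insurance = 489153.47 + 404.12 = 489557.59
Ad valorem component: 489557.59 × 18.4% = 90078.60
Specific component: 12337 × 3.95 = 48731.15
Import duty = 90078.60 + 48731.15 = 138809.75
Buyer bears: insurance 404.12 + delivery 183.22 + duty 138809.75 = 139397.09
Landed cost = invoice 489153.47 + 139397.09 = 628550.56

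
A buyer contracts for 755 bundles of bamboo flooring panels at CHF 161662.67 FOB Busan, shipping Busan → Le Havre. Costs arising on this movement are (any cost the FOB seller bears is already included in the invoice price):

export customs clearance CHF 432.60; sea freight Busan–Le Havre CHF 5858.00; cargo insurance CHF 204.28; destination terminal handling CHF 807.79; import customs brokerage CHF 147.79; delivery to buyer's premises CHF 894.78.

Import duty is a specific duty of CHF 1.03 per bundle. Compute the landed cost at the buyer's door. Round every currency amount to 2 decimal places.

FOB: the seller bears costs until goods are on board at the origin port; the buyer bears freight, insurance and all costs thereafter.
Already in the invoice (seller's account under FOB): export clearance — exclude.
CIF value = FOB price + freight + insurance = 161662.67 + 5858.00 + 204.28 = 167724.95
Import duty = 755 × 1.03 = 777.65
Buyer bears: freight 5858.00 + insurance 204.28 + destination terminal 807.79 + brokerage 147.79 + delivery 894.78 + duty 777.65 = 8690.29
Landed cost = invoice 161662.67 + 8690.29 = 170352.96

Total landed cost: CHF 170352.96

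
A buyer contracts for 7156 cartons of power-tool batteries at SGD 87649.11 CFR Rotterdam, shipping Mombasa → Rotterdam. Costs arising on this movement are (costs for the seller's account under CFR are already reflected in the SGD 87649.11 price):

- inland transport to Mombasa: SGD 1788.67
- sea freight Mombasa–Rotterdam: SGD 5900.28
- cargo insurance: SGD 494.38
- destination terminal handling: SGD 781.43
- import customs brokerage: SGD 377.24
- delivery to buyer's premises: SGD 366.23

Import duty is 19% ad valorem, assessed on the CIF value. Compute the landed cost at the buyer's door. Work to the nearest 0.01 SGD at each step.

CFR: the seller pays costs through ocean freight to the destination port, but not insurance.
Already in the invoice (seller's account under CFR): inland to port, freight — exclude.
CIF value = CFR price + insurance = 87649.11 + 494.38 = 88143.49
Import duty = 88143.49 × 19% = 16747.26
Buyer bears: insurance 494.38 + destination terminal 781.43 + brokerage 377.24 + delivery 366.23 + duty 16747.26 = 18766.54
Landed cost = invoice 87649.11 + 18766.54 = 106415.65

Total landed cost: SGD 106415.65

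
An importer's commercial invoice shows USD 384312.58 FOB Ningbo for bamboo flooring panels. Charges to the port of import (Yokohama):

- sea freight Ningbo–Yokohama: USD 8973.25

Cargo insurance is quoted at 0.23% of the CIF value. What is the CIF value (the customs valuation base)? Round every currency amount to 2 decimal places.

CIF value: USD 394192.47

Let C be the CIF value. C = FOB price + freight + 0.23% × C
C − 0.23% × C = 384312.58 + 8973.25
0.9977 × C = 393285.83
C = 393285.83 / 0.9977 = 394192.47
Insurance premium = 0.23% × 394192.47 = 906.64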